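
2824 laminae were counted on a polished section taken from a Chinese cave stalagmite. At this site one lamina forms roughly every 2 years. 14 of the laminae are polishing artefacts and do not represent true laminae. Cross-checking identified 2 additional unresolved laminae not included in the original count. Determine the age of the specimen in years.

5624 yr

After corrections the count is 2824 − 14 + 2 = 2812 laminae.
At 2 years per lamina, 2812 × 2 = 5624 years.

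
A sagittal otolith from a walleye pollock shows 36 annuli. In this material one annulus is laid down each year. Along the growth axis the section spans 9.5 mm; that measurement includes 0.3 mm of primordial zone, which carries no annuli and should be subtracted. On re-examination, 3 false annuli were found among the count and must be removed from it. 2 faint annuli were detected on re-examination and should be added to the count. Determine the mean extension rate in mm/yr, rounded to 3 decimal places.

Adjusted count: 36 − 3 + 2 = 35 annuli.
Removing the 0.3 mm offcut leaves 9.5 − 0.3 = 9.2 mm.
Mean rate = 9.2 mm / 35 years ≈ 0.263 mm/yr.

0.263 mm/yr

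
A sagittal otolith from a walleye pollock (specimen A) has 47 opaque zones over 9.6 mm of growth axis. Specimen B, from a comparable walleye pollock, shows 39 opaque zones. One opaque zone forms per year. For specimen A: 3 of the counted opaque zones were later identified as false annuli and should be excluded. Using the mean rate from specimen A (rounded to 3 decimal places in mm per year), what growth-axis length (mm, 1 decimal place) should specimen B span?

Specimen A: after corrections the count is 47 − 3 = 44 opaque zones.
A: 9.6 mm over 44 years gives 9.6 / 44 ≈ 0.218 mm/year.
Length of B = 0.218 × 39 = 8.5 mm.

8.5 mm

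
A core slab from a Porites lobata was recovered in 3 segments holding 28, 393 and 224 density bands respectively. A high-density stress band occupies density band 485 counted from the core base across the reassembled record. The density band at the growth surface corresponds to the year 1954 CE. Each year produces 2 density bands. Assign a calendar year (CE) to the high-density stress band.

1874 CE

Total density bands = 28 + 393 + 224 = 645.
Between density band 485 and the growth surface there are 645 − 485 = 160 density bands.
160 density bands at 2 per year is 160 / 2 = 80 years.
The density band at the growth surface is 1954 CE, so the high-density stress band dates to 1954 − 80 = 1874 CE.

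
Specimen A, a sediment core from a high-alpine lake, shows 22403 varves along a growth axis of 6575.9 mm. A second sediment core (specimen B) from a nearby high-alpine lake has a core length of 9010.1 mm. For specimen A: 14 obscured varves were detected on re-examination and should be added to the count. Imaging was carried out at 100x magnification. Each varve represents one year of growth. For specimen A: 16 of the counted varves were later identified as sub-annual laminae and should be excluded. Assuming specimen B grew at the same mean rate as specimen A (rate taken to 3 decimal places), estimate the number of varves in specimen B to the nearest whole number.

30647 varves

Specimen A: correcting the raw count gives 22403 − 16 + 14 = 22401 true varves.
A: Mean rate = 6575.9 mm / 22401 years ≈ 0.294 mm per year.
Specimen B: 9010.1 mm / 0.294 mm per year = 30646.60 years ≈ 30647 varves.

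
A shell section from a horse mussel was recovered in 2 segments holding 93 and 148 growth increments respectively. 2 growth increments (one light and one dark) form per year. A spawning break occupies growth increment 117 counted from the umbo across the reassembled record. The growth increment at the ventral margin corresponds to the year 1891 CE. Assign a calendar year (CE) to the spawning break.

1829 CE

Total growth increments = 93 + 148 = 241.
The spawning break sits at growth increment 117 from the umbo, so 241 − 117 = 124 growth increments formed after it.
Dividing by 2 growth increments per year: 124 / 2 = 62 years.
1891 − 62 = 1829 CE.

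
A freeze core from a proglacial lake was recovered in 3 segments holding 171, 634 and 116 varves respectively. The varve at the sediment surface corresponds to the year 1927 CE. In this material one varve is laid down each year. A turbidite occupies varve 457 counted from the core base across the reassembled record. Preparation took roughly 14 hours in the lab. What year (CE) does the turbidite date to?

Total varves = 171 + 634 + 116 = 921.
Between varve 457 and the sediment surface there are 921 − 457 = 464 varves.
Counting back 464 years from 1927 CE places the turbidite in 1927 − 464 = 1463 CE.

1463 CE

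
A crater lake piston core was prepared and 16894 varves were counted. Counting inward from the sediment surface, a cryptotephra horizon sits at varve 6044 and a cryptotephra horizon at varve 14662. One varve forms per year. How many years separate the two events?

8618 years

14662 − 6044 = 8618 varves lie between the two events.
At one varve per year, 8618 years elapsed between them.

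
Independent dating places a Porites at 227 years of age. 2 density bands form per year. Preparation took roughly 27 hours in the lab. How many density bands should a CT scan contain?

454 density bands

With 2 density bands per year, 227 years would produce 227 × 2 = 454 density bands.
So 454 density bands should be present.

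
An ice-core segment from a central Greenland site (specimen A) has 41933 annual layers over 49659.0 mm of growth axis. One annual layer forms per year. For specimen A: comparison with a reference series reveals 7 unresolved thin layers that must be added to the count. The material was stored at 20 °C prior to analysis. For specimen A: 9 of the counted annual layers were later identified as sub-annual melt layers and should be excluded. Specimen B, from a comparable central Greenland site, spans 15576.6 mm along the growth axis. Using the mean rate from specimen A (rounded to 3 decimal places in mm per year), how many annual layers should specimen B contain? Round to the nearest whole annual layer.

13156 annual layers

Specimen A: correcting the raw count gives 41933 − 9 + 7 = 41931 true annual layers.
A: Mean rate = 49659.0 mm / 41931 years ≈ 1.184 mm/year.
B spans 15576.6 / 1.184 = 13155.91 years ≈ 13156 annual layers.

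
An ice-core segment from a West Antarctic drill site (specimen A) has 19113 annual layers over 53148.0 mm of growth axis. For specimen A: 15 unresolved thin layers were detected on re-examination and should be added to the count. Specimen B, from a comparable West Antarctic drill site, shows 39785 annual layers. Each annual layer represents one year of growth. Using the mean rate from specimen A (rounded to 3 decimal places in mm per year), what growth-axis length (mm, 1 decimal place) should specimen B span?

110562.5 mm

Specimen A: true annual layer count = 19113 + 15 = 19128.
A: 53148.0 mm over 19128 years gives 53148.0 / 19128 ≈ 2.779 mm/year.
Length of B = 2.779 × 39785 = 110562.5 mm.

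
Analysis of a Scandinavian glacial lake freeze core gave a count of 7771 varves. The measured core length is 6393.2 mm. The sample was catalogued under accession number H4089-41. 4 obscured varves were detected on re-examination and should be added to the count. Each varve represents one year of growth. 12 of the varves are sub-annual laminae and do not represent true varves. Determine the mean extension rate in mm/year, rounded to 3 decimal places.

Correcting the raw count gives 7771 − 12 + 4 = 7763 true varves.
6393.2 mm over 7763 years gives 6393.2 / 7763 ≈ 0.824 mm/year.

0.824 mm/year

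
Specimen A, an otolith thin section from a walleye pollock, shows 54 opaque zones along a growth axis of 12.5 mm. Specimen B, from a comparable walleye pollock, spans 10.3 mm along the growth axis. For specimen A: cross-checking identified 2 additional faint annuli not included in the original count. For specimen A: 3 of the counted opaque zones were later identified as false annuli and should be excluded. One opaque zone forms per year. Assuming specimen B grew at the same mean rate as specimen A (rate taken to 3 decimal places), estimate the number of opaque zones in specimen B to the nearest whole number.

44 opaque zones

Specimen A: true opaque zone count = 54 − 3 + 2 = 53.
A: Extension rate ≈ 12.5 / 53 = 0.236 mm/year.
For B, 10.3 / 0.236 = 43.64 years ≈ 44 opaque zones.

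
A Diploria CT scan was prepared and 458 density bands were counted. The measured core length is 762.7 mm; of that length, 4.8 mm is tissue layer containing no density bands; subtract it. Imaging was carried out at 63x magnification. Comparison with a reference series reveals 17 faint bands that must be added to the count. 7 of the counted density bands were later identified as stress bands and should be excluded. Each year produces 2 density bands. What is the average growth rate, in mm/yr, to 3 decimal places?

3.239 mm/yr

Correcting the raw count gives 458 − 7 + 17 = 468 true density bands.
468 density bands at 2 per year is 468 / 2 = 234 years.
Removing the 4.8 mm offcut leaves 762.7 − 4.8 = 757.9 mm.
Mean rate = 757.9 mm / 234 years ≈ 3.239 mm/yr.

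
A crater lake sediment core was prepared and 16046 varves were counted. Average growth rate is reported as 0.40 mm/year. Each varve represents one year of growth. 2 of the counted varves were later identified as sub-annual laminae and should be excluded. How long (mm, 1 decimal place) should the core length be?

6417.6 mm

True varve count = 16046 − 2 = 16044.
16044 years at 0.40 mm/year gives 0.40 × 16044 = 6417.6 mm.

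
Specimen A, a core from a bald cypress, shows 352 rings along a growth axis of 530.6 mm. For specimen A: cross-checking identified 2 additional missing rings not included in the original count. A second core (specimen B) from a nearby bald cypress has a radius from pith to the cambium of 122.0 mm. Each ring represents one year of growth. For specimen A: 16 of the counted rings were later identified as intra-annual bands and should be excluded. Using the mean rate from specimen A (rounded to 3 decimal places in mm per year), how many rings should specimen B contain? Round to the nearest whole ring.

78 rings

Specimen A: correcting the raw count gives 352 − 16 + 2 = 338 true rings.
A: 530.6 mm over 338 years gives 530.6 / 338 ≈ 1.570 mm/yr.
B spans 122.0 / 1.570 = 77.71 years ≈ 78 rings.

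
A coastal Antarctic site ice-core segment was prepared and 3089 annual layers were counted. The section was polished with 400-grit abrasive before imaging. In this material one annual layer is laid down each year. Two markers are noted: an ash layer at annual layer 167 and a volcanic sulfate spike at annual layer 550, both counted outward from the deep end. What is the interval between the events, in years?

383 yr

550 − 167 = 383 annual layers lie between the two events.
That is 383 years at one annual layer per year.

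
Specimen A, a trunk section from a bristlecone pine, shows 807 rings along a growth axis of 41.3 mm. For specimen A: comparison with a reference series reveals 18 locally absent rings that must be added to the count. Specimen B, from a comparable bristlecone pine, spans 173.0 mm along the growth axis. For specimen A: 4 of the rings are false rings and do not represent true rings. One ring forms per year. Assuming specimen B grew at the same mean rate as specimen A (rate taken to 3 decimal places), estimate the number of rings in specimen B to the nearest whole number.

3460 rings

Specimen A: correcting the raw count gives 807 − 4 + 18 = 821 true rings.
A: Extension rate ≈ 41.3 / 821 = 0.050 mm per year.
For B, 173.0 / 0.050 = 3460.00 years ≈ 3460 rings.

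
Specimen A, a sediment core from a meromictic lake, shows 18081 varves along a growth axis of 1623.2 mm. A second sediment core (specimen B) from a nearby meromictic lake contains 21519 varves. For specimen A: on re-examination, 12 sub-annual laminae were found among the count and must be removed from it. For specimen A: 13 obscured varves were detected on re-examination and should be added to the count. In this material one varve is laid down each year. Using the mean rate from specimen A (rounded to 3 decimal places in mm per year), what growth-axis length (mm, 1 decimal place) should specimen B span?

Specimen A: correcting the raw count gives 18081 − 12 + 13 = 18082 true varves.
A: Extension rate ≈ 1623.2 / 18082 = 0.090 mm/year.
Length of B = 0.090 × 21519 = 1936.7 mm.

1936.7 mm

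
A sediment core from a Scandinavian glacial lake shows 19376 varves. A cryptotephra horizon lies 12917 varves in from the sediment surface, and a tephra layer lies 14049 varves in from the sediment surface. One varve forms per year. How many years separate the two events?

The two markers are separated by 14049 − 12917 = 1132 varves.
At one varve per year, 1132 years elapsed between them.

1132 years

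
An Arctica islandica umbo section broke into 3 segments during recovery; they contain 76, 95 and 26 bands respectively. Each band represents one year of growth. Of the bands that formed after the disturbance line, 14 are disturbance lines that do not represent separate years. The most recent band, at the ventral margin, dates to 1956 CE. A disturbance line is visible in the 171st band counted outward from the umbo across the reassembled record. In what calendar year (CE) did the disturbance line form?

1944 CE

Total bands = 76 + 95 + 26 = 197.
197 − 171 = 26 bands lie beyond the disturbance line toward the ventral margin.
Excluding 14 false bands: 26 − 14 = 12.
The band at the ventral margin is 1956 CE, so the disturbance line dates to 1956 − 12 = 1944 CE.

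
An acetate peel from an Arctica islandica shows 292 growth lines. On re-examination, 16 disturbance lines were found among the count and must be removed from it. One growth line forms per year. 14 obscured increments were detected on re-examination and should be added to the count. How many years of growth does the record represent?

Correcting the raw count gives 292 − 16 + 14 = 290 true growth lines.
One growth line per year makes the duration 290 years.

290 years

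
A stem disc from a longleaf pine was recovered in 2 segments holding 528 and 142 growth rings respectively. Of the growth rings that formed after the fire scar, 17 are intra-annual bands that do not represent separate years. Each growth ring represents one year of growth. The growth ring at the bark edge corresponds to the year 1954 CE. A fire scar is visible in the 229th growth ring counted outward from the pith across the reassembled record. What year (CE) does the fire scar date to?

1530 CE

Total growth rings = 528 + 142 = 670.
Between growth ring 229 and the bark edge there are 670 − 229 = 441 growth rings.
441 − 17 false = 424 true growth rings after the fire scar.
Counting back 424 years from 1954 CE places the fire scar in 1954 − 424 = 1530 CE.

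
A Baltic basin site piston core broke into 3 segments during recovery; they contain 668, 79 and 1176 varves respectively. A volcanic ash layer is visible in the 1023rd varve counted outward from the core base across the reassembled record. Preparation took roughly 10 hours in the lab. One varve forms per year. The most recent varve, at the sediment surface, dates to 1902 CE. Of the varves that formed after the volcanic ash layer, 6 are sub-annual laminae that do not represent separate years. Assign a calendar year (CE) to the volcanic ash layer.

Total varves = 668 + 79 + 1176 = 1923.
1923 − 1023 = 900 varves lie beyond the volcanic ash layer toward the sediment surface.
Removing the 6 false varves leaves 900 − 6 = 894 true varves beyond the volcanic ash layer.
Counting back 894 years from 1902 CE places the volcanic ash layer in 1902 − 894 = 1008 CE.

1008 CE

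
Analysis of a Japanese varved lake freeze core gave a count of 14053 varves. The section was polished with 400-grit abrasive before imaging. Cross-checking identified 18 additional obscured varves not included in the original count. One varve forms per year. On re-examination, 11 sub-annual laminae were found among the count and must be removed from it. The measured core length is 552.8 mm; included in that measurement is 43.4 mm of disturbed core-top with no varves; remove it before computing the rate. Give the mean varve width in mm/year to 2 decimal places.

0.04 mm/year

Correcting the raw count gives 14053 − 11 + 18 = 14060 true varves.
Net length = 552.8 − 43.4 = 509.4 mm.
Mean rate = 509.4 mm / 14060 years ≈ 0.04 mm/year.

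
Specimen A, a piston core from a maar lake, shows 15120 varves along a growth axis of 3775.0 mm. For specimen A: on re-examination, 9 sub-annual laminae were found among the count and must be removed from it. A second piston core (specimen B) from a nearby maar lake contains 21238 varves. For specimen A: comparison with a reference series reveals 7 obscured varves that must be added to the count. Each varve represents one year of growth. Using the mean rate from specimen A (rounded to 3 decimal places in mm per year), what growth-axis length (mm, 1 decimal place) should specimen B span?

Specimen A: correcting the raw count gives 15120 − 9 + 7 = 15118 true varves.
A: Mean rate = 3775.0 mm / 15118 years ≈ 0.250 mm/yr.
For B, 0.250 mm/year × 21238 years = 5309.5 mm.

5309.5 mm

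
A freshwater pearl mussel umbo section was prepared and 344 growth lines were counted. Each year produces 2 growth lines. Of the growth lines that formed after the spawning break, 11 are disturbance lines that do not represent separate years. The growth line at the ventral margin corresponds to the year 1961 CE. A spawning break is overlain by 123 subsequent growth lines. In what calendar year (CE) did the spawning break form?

123 growth lines post-date the spawning break.
Removing the 11 false growth lines leaves 123 − 11 = 112 true growth lines beyond the spawning break.
Dividing by 2 growth lines per year: 112 / 2 = 56 years.
The growth line at the ventral margin is 1961 CE, so the spawning break dates to 1961 − 56 = 1905 CE.

1905 CE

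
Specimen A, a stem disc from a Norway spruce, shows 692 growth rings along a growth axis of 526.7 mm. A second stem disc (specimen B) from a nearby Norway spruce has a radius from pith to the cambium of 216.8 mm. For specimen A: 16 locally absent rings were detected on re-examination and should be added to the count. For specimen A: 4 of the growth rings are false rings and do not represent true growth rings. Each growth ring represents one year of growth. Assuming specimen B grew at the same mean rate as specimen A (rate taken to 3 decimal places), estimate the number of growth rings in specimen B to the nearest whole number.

290 growth rings

Specimen A: after corrections the count is 692 − 4 + 16 = 704 growth rings.
A: Extension rate ≈ 526.7 / 704 = 0.748 mm/yr.
B spans 216.8 / 0.748 = 289.84 years ≈ 290 growth rings.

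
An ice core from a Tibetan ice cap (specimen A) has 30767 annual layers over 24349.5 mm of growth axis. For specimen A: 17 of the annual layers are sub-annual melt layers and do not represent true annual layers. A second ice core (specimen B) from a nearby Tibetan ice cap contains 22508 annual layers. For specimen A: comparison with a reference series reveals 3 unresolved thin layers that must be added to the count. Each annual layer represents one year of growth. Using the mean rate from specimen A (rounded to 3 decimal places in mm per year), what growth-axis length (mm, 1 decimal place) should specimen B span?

Specimen A: correcting the raw count gives 30767 − 17 + 3 = 30753 true annual layers.
A: Mean rate = 24349.5 mm / 30753 years ≈ 0.792 mm/year.
For B, 0.792 mm/year × 22508 years = 17826.3 mm.

17826.3 mm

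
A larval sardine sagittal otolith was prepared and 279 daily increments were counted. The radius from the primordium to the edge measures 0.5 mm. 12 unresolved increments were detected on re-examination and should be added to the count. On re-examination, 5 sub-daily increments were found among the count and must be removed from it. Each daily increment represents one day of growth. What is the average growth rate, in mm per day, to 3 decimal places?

0.002 mm per day

Adjusted count: 279 − 5 + 12 = 286 daily increments.
Mean rate = 0.5 mm / 286 days ≈ 0.002 mm per day.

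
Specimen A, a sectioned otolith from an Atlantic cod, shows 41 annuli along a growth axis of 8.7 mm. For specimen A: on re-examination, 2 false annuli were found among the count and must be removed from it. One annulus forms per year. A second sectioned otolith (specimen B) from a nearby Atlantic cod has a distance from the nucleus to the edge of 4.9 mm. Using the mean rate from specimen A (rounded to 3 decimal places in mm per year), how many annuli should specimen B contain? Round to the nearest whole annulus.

22 annuli

Specimen A: true annulus count = 41 − 2 = 39.
A: Extension rate ≈ 8.7 / 39 = 0.223 mm/year.
Specimen B: 4.9 mm / 0.223 mm per year = 21.97 years ≈ 22 annuli.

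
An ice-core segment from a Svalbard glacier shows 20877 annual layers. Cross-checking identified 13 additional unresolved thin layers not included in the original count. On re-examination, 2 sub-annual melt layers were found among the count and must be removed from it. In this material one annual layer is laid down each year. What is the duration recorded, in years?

20888 years

Adjusted count: 20877 − 2 + 13 = 20888 annual layers.
At one annual layer per year, that is 20888 years.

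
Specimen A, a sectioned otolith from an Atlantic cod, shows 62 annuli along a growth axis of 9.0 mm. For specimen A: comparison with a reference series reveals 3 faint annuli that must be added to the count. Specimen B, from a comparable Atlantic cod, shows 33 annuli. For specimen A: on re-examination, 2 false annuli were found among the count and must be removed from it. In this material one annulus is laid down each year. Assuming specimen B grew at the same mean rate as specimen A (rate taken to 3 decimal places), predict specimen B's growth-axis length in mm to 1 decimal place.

4.7 mm

Specimen A: after corrections the count is 62 − 2 + 3 = 63 annuli.
A: Extension rate ≈ 9.0 / 63 = 0.143 mm per year.
Length of B = 0.143 × 33 = 4.7 mm.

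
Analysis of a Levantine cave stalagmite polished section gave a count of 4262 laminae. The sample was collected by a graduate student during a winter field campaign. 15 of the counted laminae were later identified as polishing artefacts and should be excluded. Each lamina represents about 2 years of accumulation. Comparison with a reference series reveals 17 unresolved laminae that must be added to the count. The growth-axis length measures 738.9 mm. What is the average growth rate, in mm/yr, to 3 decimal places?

After corrections the count is 4262 − 15 + 17 = 4264 laminae.
At 2 years per lamina, 4264 × 2 = 8528 years.
Extension rate ≈ 738.9 / 8528 = 0.087 mm/yr.

0.087 mm/yr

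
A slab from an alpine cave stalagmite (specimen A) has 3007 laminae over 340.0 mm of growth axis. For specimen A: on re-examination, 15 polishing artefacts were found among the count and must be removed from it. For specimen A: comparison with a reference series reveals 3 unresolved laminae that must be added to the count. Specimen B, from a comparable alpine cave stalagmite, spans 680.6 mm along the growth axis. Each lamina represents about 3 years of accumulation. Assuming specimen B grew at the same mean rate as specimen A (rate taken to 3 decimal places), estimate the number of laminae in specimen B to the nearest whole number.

Specimen A: correcting the raw count gives 3007 − 15 + 3 = 2995 true laminae.
Specimen A: multiplying by 3 years per lamina: 2995 × 3 = 8985 years.
A: 340.0 mm over 8985 years gives 340.0 / 8985 ≈ 0.038 mm/yr.
Specimen B: 680.6 mm / 0.038 mm per year = 17910.53 years; at 3 years per lamina that is 17910.53 / 3 ≈ 5970 laminae.

5970 laminae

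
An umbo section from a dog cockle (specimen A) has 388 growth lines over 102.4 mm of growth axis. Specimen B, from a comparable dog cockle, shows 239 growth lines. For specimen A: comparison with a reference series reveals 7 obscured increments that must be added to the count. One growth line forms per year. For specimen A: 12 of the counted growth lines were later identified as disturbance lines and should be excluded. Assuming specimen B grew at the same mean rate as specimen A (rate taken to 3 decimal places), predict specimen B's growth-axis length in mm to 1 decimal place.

Specimen A: adjusted count: 388 − 12 + 7 = 383 growth lines.
A: Extension rate ≈ 102.4 / 383 = 0.267 mm/year.
Length of B = 0.267 × 239 = 63.8 mm.

63.8 mm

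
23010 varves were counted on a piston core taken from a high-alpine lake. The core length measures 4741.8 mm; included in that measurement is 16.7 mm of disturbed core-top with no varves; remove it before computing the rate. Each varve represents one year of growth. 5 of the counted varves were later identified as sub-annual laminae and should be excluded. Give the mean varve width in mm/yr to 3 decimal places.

True varve count = 23010 − 5 = 23005.
Net length = 4741.8 − 16.7 = 4725.1 mm.
Extension rate ≈ 4725.1 / 23005 = 0.205 mm/yr.

0.205 mm/yr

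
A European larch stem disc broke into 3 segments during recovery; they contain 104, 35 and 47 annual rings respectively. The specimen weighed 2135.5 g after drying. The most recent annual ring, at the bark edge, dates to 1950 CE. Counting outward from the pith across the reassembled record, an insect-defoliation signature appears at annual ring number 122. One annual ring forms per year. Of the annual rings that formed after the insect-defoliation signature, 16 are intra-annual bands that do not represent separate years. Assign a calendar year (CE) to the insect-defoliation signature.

1902 CE

Total annual rings = 104 + 35 + 47 = 186.
186 − 122 = 64 annual rings lie beyond the insect-defoliation signature toward the bark edge.
64 − 16 false = 48 true annual rings after the insect-defoliation signature.
1950 − 48 = 1902 CE.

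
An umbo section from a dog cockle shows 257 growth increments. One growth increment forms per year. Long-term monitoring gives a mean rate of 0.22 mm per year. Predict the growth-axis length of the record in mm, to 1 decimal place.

The record spans 257 years at 0.22 mm per year.
257 years at 0.22 mm/year gives 0.22 × 257 = 56.5 mm.

56.5 mm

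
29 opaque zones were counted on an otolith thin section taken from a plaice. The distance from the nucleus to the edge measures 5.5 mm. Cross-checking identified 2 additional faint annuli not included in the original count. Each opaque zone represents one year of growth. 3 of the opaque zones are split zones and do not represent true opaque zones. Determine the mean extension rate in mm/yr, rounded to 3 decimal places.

0.196 mm/yr

True opaque zone count = 29 − 3 + 2 = 28.
Mean rate = 5.5 mm / 28 years ≈ 0.196 mm/yr.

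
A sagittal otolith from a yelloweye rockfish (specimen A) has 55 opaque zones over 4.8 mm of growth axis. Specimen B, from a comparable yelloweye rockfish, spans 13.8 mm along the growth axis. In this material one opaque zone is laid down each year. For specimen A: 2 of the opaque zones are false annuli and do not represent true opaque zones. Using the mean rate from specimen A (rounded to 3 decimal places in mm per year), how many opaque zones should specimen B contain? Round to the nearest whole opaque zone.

152 opaque zones

Specimen A: true opaque zone count = 55 − 2 = 53.
A: Extension rate ≈ 4.8 / 53 = 0.091 mm/year.
For B, 13.8 / 0.091 = 151.65 years ≈ 152 opaque zones.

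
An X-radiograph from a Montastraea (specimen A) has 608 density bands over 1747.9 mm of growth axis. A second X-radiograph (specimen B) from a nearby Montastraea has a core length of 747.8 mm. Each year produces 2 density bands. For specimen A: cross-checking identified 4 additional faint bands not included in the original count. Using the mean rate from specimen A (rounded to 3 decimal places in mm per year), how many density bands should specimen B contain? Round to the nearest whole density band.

Specimen A: adjusted count: 608 + 4 = 612 density bands.
Specimen A: 612 density bands at 2 per year is 612 / 2 = 306 years.
A: 1747.9 mm over 306 years gives 1747.9 / 306 ≈ 5.712 mm per year.
For B, 747.8 / 5.712 = 130.92 years; at 2 density bands per year that is 130.92 × 2 ≈ 262 density bands.

262 density bands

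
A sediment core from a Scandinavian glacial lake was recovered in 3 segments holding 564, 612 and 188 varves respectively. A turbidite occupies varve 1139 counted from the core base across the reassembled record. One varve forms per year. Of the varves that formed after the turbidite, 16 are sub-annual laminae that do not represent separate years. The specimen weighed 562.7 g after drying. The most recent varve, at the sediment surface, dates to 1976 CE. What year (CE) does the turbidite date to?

Total varves = 564 + 612 + 188 = 1364.
The turbidite sits at varve 1139 from the core base, so 1364 − 1139 = 225 varves formed after it.
225 − 16 false = 209 true varves after the turbidite.
Counting back 209 years from 1976 CE places the turbidite in 1976 − 209 = 1767 CE.

1767 CE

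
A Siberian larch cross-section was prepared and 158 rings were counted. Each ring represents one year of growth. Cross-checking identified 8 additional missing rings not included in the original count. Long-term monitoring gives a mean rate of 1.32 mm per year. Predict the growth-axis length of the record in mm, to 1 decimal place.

Correcting the raw count gives 158 + 8 = 166 true rings.
Predicted length = 1.32 mm/year × 166 years = 219.1 mm.

219.1 mm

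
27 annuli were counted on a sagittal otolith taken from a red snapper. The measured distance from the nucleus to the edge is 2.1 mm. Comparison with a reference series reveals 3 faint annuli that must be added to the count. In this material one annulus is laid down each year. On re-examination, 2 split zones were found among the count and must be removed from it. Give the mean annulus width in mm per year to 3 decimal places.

0.075 mm per year

After corrections the count is 27 − 2 + 3 = 28 annuli.
Mean rate = 2.1 mm / 28 years ≈ 0.075 mm per year.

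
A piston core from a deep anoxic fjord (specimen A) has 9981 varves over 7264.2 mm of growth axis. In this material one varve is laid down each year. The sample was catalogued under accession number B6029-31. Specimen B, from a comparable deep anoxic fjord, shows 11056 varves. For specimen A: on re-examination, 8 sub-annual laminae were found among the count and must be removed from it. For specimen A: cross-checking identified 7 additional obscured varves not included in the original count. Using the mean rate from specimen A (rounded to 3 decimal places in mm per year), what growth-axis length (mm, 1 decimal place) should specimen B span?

Specimen A: correcting the raw count gives 9981 − 8 + 7 = 9980 true varves.
A: Extension rate ≈ 7264.2 / 9980 = 0.728 mm/yr.
Length of B = 0.728 × 11056 = 8048.8 mm.

8048.8 mm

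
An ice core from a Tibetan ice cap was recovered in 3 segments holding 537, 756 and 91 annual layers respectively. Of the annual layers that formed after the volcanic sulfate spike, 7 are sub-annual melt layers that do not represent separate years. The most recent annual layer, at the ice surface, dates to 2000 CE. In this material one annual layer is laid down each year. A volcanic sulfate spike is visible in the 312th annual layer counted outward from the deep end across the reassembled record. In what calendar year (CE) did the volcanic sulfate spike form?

Total annual layers = 537 + 756 + 91 = 1384.
1384 − 312 = 1072 annual layers lie beyond the volcanic sulfate spike toward the ice surface.
1072 − 7 false = 1065 true annual layers after the volcanic sulfate spike.
2000 − 1065 = 935 CE.

935 CE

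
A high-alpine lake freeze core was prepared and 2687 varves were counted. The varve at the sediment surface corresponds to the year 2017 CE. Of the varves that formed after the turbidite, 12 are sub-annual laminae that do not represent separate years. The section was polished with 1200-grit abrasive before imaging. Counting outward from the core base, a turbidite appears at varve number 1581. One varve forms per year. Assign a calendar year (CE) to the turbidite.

Between varve 1581 and the sediment surface there are 2687 − 1581 = 1106 varves.
1106 − 12 false = 1094 true varves after the turbidite.
Counting back 1094 years from 2017 CE places the turbidite in 2017 − 1094 = 923 CE.

923 CE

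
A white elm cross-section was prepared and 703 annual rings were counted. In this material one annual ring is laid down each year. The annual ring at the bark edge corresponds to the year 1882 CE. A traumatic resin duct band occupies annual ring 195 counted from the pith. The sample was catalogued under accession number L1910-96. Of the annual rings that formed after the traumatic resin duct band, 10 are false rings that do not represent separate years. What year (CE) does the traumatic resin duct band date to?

The traumatic resin duct band sits at annual ring 195 from the pith, so 703 − 195 = 508 annual rings formed after it.
Excluding 10 false annual rings: 508 − 10 = 498.
Counting back 498 years from 1882 CE places the traumatic resin duct band in 1882 − 498 = 1384 CE.

1384 CE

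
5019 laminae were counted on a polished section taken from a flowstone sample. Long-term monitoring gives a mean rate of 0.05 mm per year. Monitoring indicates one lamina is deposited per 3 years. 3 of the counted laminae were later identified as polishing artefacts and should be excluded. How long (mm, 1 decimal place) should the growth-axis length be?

752.4 mm

Adjusted count: 5019 − 3 = 5016 laminae.
At 3 years per lamina, 5016 × 3 = 15048 years.
Predicted length = 0.05 mm/year × 15048 years = 752.4 mm.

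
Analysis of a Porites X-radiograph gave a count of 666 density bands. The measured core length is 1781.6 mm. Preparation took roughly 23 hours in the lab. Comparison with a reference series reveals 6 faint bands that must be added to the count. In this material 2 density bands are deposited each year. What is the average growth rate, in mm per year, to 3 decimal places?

Adjusted count: 666 + 6 = 672 density bands.
Dividing by 2 density bands per year: 672 / 2 = 336 years.
Mean rate = 1781.6 mm / 336 years ≈ 5.302 mm per year.

5.302 mm per year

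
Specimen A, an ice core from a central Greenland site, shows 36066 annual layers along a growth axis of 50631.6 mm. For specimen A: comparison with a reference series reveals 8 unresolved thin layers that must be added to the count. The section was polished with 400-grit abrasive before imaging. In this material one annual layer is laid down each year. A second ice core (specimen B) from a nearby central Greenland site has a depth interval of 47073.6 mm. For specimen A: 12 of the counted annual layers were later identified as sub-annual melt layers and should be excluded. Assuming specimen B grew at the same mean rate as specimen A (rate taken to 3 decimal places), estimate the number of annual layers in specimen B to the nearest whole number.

Specimen A: correcting the raw count gives 36066 − 12 + 8 = 36062 true annual layers.
A: 50631.6 mm over 36062 years gives 50631.6 / 36062 ≈ 1.404 mm/yr.
B spans 47073.6 / 1.404 = 33528.21 years ≈ 33528 annual layers.

33528 annual layers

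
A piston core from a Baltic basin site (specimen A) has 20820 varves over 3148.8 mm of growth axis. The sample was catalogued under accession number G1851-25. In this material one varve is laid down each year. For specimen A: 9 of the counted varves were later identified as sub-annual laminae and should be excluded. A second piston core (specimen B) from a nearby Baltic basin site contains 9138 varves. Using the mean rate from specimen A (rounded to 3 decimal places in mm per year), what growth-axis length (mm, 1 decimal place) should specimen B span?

1379.8 mm

Specimen A: adjusted count: 20820 − 9 = 20811 varves.
A: 3148.8 mm over 20811 years gives 3148.8 / 20811 ≈ 0.151 mm per year.
For B, 0.151 mm/year × 9138 years = 1379.8 mm.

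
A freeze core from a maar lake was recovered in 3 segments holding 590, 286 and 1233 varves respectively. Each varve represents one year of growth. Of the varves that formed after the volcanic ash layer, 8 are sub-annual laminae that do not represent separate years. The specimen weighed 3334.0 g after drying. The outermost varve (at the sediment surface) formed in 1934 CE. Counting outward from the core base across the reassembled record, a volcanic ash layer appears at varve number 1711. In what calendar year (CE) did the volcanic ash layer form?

Total varves = 590 + 286 + 1233 = 2109.
Between varve 1711 and the sediment surface there are 2109 − 1711 = 398 varves.
Excluding 8 false varves: 398 − 8 = 390.
1934 − 390 = 1544 CE.

1544 CE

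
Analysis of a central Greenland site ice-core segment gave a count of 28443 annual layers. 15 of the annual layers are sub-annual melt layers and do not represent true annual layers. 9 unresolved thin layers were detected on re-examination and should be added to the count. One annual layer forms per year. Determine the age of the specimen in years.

True annual layer count = 28443 − 15 + 9 = 28437.
With a one-to-one annual layer periodicity this is 28437 years.

28437 years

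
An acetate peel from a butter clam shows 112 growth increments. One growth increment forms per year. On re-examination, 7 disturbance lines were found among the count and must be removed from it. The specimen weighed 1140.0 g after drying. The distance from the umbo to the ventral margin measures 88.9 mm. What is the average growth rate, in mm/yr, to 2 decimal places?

After corrections the count is 112 − 7 = 105 growth increments.
Mean rate = 88.9 mm / 105 years ≈ 0.85 mm/yr.

0.85 mm/yr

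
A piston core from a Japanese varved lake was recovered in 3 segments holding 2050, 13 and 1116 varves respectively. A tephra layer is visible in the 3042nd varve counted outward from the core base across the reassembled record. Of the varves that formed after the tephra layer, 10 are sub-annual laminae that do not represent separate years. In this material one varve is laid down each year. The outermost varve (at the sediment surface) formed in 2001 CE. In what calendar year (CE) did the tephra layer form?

Total varves = 2050 + 13 + 1116 = 3179.
Between varve 3042 and the sediment surface there are 3179 − 3042 = 137 varves.
Excluding 10 false varves: 137 − 10 = 127.
Counting back 127 years from 2001 CE places the tephra layer in 2001 − 127 = 1874 CE.

1874 CE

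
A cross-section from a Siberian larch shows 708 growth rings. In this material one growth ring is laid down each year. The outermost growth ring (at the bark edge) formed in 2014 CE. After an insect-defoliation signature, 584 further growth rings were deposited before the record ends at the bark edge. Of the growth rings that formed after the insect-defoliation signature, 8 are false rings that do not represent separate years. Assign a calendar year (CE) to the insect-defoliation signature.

1438 CE

There are 584 growth rings younger than the insect-defoliation signature.
584 − 8 false = 576 true growth rings after the insect-defoliation signature.
The growth ring at the bark edge is 2014 CE, so the insect-defoliation signature dates to 2014 − 576 = 1438 CE.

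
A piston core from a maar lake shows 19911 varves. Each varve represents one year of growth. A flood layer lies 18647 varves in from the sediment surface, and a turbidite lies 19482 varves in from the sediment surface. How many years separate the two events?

The two markers are separated by 19482 − 18647 = 835 varves.
One varve per year makes the interval 835 years.

835 years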